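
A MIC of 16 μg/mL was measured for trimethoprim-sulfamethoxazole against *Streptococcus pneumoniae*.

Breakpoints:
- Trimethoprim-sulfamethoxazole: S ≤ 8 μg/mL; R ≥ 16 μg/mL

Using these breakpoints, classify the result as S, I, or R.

Resistant

Trimethoprim-sulfamethoxazole: 16 μg/mL is ≥ 16 μg/mL ⇒ R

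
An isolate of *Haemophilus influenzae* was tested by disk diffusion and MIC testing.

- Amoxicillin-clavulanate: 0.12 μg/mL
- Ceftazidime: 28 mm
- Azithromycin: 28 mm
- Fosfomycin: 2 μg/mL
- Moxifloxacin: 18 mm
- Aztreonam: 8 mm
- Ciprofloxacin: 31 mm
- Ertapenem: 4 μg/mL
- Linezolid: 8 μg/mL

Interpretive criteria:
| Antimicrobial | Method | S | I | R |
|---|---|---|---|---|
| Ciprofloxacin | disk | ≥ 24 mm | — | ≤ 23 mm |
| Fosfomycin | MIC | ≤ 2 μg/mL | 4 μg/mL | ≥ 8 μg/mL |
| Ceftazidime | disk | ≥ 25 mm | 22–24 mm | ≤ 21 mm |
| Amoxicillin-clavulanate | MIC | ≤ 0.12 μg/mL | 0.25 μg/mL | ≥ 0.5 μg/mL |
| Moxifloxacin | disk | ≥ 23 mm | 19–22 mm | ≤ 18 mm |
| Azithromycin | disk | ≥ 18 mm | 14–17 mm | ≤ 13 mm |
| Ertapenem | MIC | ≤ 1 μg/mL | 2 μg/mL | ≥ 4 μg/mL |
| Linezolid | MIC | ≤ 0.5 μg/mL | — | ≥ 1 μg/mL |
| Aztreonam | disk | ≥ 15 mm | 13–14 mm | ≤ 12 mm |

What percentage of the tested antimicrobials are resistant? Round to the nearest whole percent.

44%

Amoxicillin-clavulanate 0.12 μg/mL: ≤ 0.12 μg/mL — susceptible
Ceftazidime 28 mm: ≥ 25 mm ⇒ susceptible
Azithromycin: 28 mm is ≥ 18 mm — susceptible
Fosfomycin: 2 μg/mL is ≤ 2 μg/mL ⇒ S
Moxifloxacin (18 mm) ≤ 18 mm → R
Aztreonam 8 mm: ≤ 12 mm — resistant
Ciprofloxacin (31 mm) ≥ 24 mm ⇒ S
Ertapenem: 4 μg/mL is ≥ 4 μg/mL ⇒ Resistant
Linezolid (8 μg/mL) ≥ 1 μg/mL ⇒ R
Resistant: 4/9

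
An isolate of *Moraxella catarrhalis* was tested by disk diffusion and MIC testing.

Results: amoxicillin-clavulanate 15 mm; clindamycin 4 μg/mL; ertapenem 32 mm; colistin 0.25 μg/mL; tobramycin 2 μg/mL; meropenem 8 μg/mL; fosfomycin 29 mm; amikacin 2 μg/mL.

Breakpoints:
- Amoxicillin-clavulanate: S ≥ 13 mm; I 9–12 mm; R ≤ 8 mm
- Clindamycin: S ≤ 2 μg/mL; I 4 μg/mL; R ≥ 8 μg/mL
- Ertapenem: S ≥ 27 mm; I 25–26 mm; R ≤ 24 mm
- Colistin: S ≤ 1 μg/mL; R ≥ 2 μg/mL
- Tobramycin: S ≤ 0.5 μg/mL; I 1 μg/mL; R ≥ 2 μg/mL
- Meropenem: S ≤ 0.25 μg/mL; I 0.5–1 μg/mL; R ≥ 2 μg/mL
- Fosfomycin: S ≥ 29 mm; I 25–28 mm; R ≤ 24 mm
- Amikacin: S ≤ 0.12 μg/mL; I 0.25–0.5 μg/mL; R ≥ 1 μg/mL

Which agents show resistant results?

Amoxicillin-clavulanate (15 mm) ≥ 13 mm — susceptible
Clindamycin: 4 μg/mL is = 4 μg/mL → I
Ertapenem (32 mm) ≥ 27 mm ⇒ S
Colistin: 0.25 μg/mL is ≤ 1 μg/mL — Susceptible
Tobramycin 2 μg/mL: ≥ 2 μg/mL → resistant
Meropenem 8 μg/mL: ≥ 2 μg/mL → resistant
Fosfomycin: 29 mm is ≥ 29 mm — susceptible
Amikacin 2 μg/mL: ≥ 1 μg/mL — resistant

tobramycin, meropenem, amikacin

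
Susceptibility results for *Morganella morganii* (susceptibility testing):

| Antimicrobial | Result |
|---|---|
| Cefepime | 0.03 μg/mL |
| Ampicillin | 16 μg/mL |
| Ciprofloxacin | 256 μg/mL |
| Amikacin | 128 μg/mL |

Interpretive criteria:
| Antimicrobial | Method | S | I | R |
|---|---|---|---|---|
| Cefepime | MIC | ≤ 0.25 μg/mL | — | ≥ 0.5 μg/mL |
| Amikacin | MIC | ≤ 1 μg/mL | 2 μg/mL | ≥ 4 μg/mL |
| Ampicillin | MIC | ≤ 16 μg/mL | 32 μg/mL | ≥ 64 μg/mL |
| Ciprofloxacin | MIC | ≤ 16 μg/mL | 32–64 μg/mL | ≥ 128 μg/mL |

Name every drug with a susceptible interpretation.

cefepime, ampicillin

Cefepime (0.03 μg/mL) ≤ 0.25 μg/mL → susceptible
Ampicillin (16 μg/mL) ≤ 16 μg/mL ⇒ susceptible
Ciprofloxacin (256 μg/mL) ≥ 128 μg/mL → Resistant
Amikacin 128 μg/mL: ≥ 4 μg/mL → Resistant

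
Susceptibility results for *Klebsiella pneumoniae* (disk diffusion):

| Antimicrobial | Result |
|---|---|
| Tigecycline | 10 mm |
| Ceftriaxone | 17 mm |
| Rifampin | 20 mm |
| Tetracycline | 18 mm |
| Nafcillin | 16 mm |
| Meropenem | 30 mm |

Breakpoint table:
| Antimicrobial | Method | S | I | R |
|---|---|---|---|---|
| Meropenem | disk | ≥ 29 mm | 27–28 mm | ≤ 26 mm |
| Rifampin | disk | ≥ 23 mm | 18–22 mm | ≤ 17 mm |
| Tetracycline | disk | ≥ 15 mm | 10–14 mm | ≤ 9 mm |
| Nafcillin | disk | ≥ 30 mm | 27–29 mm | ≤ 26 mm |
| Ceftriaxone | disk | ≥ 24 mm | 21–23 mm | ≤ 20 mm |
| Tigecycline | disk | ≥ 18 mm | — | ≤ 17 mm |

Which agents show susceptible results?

tetracycline, meropenem

Tigecycline 10 mm: ≤ 17 mm — Resistant
Ceftriaxone (17 mm) ≤ 20 mm → R
Rifampin 20 mm: in 18–22 mm → intermediate
Tetracycline (18 mm) ≥ 15 mm — S
Nafcillin (16 mm) ≤ 26 mm ⇒ resistant
Meropenem 30 mm: ≥ 29 mm — susceptible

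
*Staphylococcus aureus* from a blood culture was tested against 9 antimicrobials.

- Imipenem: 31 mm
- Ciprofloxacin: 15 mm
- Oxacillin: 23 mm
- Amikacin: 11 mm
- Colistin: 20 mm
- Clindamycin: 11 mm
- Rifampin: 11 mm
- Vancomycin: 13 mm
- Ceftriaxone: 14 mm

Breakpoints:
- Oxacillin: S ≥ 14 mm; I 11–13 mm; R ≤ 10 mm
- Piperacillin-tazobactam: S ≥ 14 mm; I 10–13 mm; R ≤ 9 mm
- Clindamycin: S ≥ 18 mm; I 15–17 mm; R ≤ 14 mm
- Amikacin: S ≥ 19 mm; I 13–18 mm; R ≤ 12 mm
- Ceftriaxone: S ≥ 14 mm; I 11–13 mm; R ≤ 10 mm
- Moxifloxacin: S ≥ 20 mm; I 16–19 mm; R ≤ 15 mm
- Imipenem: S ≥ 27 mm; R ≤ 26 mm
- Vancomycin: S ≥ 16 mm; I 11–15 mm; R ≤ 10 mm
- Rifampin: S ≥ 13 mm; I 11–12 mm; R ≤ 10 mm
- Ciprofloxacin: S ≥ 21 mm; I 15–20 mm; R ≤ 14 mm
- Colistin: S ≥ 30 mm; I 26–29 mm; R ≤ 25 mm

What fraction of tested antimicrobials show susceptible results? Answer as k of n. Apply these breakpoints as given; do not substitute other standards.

3 of 9

Imipenem (31 mm) ≥ 27 mm — susceptible
Ciprofloxacin (15 mm) in 15–20 mm ⇒ intermediate
Oxacillin (23 mm) ≥ 14 mm → susceptible
Amikacin 11 mm: ≤ 12 mm → R
Colistin (20 mm) ≤ 25 mm — R
Clindamycin: 11 mm is ≤ 14 mm — Resistant
Rifampin: 11 mm is in 11–12 mm ⇒ Intermediate
Vancomycin (13 mm) in 11–15 mm ⇒ intermediate
Ceftriaxone (14 mm) ≥ 14 mm — susceptible
Susceptible: 3/9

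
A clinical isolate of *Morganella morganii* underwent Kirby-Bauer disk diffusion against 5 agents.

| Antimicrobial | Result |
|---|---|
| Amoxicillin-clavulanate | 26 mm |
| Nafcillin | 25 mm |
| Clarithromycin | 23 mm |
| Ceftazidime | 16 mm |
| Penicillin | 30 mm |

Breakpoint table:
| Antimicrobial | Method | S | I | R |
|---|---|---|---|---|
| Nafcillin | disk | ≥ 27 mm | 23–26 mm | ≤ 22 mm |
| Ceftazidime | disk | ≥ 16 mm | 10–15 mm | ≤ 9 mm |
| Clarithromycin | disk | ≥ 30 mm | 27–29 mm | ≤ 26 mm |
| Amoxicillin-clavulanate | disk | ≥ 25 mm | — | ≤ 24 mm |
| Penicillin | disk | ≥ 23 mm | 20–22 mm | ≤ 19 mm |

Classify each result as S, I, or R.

Amoxicillin-clavulanate 26 mm: ≥ 25 mm → susceptible
Nafcillin: 25 mm is in 23–26 mm → I
Clarithromycin (23 mm) ≤ 26 mm → R
Ceftazidime: 16 mm is ≥ 16 mm — Susceptible
Penicillin (30 mm) ≥ 23 mm → susceptible

S, I, R, S, S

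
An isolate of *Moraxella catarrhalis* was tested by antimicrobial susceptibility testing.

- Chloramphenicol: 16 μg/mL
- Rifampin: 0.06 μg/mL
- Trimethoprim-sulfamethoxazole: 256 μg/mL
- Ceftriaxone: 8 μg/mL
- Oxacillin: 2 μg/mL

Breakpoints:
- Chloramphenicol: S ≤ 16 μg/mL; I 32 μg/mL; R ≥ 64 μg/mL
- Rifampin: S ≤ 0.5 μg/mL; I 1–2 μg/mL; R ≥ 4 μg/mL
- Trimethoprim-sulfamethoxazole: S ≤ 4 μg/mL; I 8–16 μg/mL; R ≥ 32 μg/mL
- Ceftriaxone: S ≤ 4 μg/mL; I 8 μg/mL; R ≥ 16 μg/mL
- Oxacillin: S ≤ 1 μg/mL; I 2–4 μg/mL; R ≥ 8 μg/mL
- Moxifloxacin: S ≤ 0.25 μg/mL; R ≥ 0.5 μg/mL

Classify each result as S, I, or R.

Chloramphenicol (16 μg/mL) ≤ 16 μg/mL — Susceptible
Rifampin: 0.06 μg/mL is ≤ 0.5 μg/mL — Susceptible
Trimethoprim-sulfamethoxazole (256 μg/mL) ≥ 32 μg/mL → Resistant
Ceftriaxone 8 μg/mL: = 8 μg/mL ⇒ I
Oxacillin: 2 μg/mL is in 2–4 μg/mL — Intermediate

S, S, R, I, I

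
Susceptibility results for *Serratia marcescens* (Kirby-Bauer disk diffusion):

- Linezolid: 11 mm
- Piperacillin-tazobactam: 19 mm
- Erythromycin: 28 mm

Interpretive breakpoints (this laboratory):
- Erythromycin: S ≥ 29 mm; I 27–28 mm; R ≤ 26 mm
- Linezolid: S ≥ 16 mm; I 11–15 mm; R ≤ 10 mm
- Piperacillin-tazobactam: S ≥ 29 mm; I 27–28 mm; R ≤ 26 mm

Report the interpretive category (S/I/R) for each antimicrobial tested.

Linezolid: 11 mm is in 11–15 mm — Intermediate
Piperacillin-tazobactam 19 mm: ≤ 26 mm → resistant
Erythromycin (28 mm) in 27–28 mm ⇒ intermediate

I, R, I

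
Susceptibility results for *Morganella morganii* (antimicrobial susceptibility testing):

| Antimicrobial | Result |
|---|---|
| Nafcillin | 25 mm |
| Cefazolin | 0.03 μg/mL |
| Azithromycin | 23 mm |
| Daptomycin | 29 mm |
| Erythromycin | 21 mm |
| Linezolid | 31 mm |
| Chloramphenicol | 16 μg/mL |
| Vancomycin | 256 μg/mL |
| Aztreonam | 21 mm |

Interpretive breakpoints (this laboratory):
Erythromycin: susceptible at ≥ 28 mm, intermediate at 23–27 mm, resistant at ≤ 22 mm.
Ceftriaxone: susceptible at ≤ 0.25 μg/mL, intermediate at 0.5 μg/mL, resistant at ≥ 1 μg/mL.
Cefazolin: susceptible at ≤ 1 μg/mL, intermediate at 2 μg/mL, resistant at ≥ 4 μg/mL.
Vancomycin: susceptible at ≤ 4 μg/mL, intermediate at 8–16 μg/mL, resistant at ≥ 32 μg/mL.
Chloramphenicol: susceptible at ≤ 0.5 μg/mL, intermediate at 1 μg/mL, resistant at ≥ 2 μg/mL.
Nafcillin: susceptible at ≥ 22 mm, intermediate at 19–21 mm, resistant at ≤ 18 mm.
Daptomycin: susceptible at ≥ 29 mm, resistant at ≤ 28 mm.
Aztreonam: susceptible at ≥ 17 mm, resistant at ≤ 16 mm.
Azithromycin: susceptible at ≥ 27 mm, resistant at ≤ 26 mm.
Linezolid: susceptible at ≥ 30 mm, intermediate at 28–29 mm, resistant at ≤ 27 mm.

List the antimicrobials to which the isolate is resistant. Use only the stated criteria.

Nafcillin 25 mm: ≥ 22 mm → Susceptible
Cefazolin: 0.03 μg/mL is ≤ 1 μg/mL → S
Azithromycin 23 mm: ≤ 26 mm ⇒ resistant
Daptomycin: 29 mm is ≥ 29 mm ⇒ susceptible
Erythromycin 21 mm: ≤ 22 mm — resistant
Linezolid 31 mm: ≥ 30 mm → S
Chloramphenicol 16 μg/mL: ≥ 2 μg/mL — resistant
Vancomycin (256 μg/mL) ≥ 32 μg/mL → Resistant
Aztreonam: 21 mm is ≥ 17 mm — S

azithromycin, erythromycin, chloramphenicol, vancomycin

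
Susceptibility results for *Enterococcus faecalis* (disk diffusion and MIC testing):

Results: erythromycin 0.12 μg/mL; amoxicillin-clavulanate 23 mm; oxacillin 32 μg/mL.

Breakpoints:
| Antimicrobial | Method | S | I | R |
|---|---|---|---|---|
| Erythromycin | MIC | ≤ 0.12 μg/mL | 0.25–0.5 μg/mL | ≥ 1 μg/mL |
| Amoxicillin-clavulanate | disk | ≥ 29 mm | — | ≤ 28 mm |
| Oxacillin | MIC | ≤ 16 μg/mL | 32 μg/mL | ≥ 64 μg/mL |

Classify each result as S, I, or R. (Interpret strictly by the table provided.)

S, R, I

Erythromycin (0.12 μg/mL) ≤ 0.12 μg/mL — susceptible
Amoxicillin-clavulanate (23 mm) ≤ 28 mm — R
Oxacillin 32 μg/mL: = 32 μg/mL ⇒ I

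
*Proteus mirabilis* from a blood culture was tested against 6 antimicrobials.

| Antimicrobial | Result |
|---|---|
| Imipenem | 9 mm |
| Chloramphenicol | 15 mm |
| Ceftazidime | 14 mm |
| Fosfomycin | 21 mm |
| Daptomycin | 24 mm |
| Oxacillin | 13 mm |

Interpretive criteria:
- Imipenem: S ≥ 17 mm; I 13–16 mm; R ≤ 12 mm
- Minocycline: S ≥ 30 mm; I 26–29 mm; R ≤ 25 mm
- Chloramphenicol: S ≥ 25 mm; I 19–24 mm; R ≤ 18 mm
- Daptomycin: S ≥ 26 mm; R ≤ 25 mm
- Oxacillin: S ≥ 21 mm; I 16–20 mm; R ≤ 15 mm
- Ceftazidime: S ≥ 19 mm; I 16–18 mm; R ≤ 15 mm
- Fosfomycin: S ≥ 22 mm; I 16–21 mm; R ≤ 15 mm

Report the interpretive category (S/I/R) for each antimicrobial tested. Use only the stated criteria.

Imipenem 9 mm: ≤ 12 mm — resistant
Chloramphenicol 15 mm: ≤ 18 mm → Resistant
Ceftazidime (14 mm) ≤ 15 mm → Resistant
Fosfomycin (21 mm) in 16–21 mm ⇒ I
Daptomycin: 24 mm is ≤ 25 mm ⇒ Resistant
Oxacillin: 13 mm is ≤ 15 mm → Resistant

R, R, R, I, R, R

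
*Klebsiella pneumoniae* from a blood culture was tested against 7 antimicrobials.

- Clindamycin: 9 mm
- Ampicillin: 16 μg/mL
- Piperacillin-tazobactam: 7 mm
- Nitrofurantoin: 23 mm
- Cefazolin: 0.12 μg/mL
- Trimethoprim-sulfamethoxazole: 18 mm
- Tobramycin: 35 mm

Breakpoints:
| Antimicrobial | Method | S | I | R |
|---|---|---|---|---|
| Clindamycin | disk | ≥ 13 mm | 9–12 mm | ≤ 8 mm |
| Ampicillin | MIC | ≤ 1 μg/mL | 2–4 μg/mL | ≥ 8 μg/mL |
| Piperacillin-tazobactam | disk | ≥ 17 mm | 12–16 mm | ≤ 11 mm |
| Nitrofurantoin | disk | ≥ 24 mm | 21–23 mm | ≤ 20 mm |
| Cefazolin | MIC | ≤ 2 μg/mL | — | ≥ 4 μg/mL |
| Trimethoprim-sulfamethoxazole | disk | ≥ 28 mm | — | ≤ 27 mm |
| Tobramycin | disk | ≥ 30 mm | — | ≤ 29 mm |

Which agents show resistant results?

ampicillin, piperacillin-tazobactam, trimethoprim-sulfamethoxazole

Clindamycin 9 mm: in 9–12 mm → Intermediate
Ampicillin (16 μg/mL) ≥ 8 μg/mL ⇒ resistant
Piperacillin-tazobactam: 7 mm is ≤ 11 mm ⇒ R
Nitrofurantoin (23 mm) in 21–23 mm — intermediate
Cefazolin (0.12 μg/mL) ≤ 2 μg/mL ⇒ susceptible
Trimethoprim-sulfamethoxazole (18 mm) ≤ 27 mm ⇒ resistant
Tobramycin (35 mm) ≥ 30 mm — S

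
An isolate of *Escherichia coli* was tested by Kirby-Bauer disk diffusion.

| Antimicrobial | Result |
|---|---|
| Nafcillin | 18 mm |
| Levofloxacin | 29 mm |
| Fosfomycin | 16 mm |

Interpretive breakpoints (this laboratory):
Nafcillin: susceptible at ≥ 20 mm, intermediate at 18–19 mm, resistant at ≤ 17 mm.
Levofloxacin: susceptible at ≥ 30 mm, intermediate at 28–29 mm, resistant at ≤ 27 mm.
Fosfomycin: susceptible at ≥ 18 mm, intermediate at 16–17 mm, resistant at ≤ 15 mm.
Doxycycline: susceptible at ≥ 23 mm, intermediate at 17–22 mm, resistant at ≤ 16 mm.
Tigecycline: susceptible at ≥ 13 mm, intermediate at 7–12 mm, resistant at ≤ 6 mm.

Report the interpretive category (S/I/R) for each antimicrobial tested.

Nafcillin (18 mm) in 18–19 mm → Intermediate
Levofloxacin 29 mm: in 28–29 mm — I
Fosfomycin (16 mm) in 16–17 mm ⇒ intermediate

I, I, I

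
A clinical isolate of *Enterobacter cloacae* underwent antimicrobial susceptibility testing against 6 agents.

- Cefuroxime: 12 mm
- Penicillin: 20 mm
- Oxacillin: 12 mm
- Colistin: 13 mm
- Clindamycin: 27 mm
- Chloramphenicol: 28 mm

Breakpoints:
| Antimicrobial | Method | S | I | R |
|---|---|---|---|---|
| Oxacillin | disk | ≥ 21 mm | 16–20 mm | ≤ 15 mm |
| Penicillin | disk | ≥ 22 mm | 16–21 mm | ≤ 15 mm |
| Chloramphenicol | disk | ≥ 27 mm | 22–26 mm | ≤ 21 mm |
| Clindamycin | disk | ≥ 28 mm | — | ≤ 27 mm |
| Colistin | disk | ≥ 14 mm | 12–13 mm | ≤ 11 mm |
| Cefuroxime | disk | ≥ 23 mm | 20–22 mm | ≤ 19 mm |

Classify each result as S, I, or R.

Cefuroxime 12 mm: ≤ 19 mm ⇒ R
Penicillin: 20 mm is in 16–21 mm → intermediate
Oxacillin (12 mm) ≤ 15 mm → Resistant
Colistin 13 mm: in 12–13 mm — I
Clindamycin 27 mm: ≤ 27 mm — Resistant
Chloramphenicol: 28 mm is ≥ 27 mm ⇒ Susceptible

R, I, R, I, R, S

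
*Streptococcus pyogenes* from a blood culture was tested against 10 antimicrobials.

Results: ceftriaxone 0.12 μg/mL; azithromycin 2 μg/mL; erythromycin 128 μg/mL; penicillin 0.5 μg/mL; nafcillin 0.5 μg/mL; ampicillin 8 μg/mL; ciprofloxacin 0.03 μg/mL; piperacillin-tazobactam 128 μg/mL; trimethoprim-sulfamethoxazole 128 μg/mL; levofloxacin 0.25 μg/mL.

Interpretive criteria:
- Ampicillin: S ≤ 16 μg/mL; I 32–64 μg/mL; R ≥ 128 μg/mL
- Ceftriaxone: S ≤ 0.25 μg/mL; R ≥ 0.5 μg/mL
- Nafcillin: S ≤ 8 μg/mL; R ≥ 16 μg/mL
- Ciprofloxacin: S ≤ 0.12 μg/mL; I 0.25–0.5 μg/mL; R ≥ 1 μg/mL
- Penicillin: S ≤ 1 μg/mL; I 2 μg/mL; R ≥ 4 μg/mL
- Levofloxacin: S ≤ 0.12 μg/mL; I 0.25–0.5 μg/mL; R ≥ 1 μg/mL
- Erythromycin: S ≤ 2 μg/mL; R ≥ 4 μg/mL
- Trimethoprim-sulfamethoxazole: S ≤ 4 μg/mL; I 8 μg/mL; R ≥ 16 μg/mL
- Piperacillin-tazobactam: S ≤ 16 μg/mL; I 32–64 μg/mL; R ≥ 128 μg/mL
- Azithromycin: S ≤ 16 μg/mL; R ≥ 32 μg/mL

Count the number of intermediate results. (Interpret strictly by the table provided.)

Ceftriaxone: 0.12 μg/mL is ≤ 0.25 μg/mL — S
Azithromycin (2 μg/mL) ≤ 16 μg/mL ⇒ Susceptible
Erythromycin (128 μg/mL) ≥ 4 μg/mL ⇒ R
Penicillin: 0.5 μg/mL is ≤ 1 μg/mL ⇒ S
Nafcillin (0.5 μg/mL) ≤ 8 μg/mL ⇒ S
Ampicillin: 8 μg/mL is ≤ 16 μg/mL → Susceptible
Ciprofloxacin (0.03 μg/mL) ≤ 0.12 μg/mL ⇒ S
Piperacillin-tazobactam 128 μg/mL: ≥ 128 μg/mL → resistant
Trimethoprim-sulfamethoxazole (128 μg/mL) ≥ 16 μg/mL ⇒ R
Levofloxacin 0.25 μg/mL: in 0.25–0.5 μg/mL — I
Intermediate: 1

1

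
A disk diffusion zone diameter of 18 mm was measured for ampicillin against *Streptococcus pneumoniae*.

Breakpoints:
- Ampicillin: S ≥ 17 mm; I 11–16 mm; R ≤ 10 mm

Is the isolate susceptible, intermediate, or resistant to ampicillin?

Ampicillin (18 mm) ≥ 17 mm ⇒ Susceptible

Susceptible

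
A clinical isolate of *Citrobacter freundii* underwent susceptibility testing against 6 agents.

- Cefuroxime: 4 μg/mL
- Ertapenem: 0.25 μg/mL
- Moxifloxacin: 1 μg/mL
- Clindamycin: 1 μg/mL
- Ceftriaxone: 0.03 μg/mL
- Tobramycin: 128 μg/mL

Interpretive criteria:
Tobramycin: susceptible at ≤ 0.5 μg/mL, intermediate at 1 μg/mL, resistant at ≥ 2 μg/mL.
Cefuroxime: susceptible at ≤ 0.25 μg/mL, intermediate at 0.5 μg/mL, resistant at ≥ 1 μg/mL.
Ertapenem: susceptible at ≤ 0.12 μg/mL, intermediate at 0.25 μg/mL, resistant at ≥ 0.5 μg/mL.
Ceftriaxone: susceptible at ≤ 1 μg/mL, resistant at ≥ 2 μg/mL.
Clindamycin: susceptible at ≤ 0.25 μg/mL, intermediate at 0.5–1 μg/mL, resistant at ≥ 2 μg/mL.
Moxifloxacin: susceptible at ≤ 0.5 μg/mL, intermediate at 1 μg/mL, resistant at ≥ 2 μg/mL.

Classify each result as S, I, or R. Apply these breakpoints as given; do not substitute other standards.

Cefuroxime (4 μg/mL) ≥ 1 μg/mL — resistant
Ertapenem (0.25 μg/mL) = 0.25 μg/mL — Intermediate
Moxifloxacin 1 μg/mL: = 1 μg/mL — Intermediate
Clindamycin: 1 μg/mL is in 0.5–1 μg/mL → Intermediate
Ceftriaxone (0.03 μg/mL) ≤ 1 μg/mL → susceptible
Tobramycin (128 μg/mL) ≥ 2 μg/mL ⇒ R

R, I, I, I, S, R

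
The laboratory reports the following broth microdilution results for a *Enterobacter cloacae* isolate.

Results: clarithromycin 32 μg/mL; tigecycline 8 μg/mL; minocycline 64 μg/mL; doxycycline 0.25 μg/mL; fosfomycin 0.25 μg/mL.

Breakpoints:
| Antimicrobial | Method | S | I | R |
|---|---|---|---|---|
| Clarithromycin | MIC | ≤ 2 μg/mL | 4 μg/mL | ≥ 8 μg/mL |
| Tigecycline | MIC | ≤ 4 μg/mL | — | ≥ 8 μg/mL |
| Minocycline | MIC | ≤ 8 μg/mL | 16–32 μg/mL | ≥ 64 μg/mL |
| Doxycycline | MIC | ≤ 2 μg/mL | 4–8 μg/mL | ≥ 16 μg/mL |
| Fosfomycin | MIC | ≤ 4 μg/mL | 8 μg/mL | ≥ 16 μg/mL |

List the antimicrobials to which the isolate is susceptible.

doxycycline, fosfomycin

Clarithromycin 32 μg/mL: ≥ 8 μg/mL ⇒ Resistant
Tigecycline: 8 μg/mL is ≥ 8 μg/mL — resistant
Minocycline: 64 μg/mL is ≥ 64 μg/mL — R
Doxycycline (0.25 μg/mL) ≤ 2 μg/mL → Susceptible
Fosfomycin (0.25 μg/mL) ≤ 4 μg/mL → susceptible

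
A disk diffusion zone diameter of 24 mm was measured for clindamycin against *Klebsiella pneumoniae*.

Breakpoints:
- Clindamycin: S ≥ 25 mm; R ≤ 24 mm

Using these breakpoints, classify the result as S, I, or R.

R

Clindamycin 24 mm: ≤ 24 mm ⇒ Resistant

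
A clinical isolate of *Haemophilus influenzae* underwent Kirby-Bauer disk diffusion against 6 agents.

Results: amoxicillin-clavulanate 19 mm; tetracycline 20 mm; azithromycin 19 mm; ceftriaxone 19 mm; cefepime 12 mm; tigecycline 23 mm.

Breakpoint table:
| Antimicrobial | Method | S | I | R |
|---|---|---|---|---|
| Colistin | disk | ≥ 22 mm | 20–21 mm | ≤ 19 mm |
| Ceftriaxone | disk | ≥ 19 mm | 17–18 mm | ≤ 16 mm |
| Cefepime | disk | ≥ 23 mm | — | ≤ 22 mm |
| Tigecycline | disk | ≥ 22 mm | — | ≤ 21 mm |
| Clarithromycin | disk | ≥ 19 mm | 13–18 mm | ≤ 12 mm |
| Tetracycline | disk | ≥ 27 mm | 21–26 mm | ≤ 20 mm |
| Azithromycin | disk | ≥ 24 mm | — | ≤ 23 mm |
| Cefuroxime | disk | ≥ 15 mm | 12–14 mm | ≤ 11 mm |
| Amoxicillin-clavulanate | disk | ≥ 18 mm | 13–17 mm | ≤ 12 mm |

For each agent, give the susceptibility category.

S, R, R, S, R, S

Amoxicillin-clavulanate 19 mm: ≥ 18 mm → Susceptible
Tetracycline: 20 mm is ≤ 20 mm — resistant
Azithromycin: 19 mm is ≤ 23 mm ⇒ R
Ceftriaxone: 19 mm is ≥ 19 mm — Susceptible
Cefepime 12 mm: ≤ 22 mm — R
Tigecycline: 23 mm is ≥ 22 mm — S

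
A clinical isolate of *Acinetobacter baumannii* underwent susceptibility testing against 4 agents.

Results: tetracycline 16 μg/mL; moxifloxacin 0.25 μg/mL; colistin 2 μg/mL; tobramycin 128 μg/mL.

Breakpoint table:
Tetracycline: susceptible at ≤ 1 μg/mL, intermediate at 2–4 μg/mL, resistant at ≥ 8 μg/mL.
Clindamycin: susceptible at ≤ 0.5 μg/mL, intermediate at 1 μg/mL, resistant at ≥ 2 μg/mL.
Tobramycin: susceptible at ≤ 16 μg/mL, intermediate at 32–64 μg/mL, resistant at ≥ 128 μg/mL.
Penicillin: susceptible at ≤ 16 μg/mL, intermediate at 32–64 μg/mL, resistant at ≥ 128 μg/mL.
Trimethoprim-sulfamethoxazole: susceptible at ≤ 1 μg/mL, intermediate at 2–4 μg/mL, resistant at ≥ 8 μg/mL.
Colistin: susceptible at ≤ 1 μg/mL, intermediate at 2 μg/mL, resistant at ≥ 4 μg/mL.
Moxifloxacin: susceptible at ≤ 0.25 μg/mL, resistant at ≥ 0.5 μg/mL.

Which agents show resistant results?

tetracycline, tobramycin

Tetracycline 16 μg/mL: ≥ 8 μg/mL — Resistant
Moxifloxacin 0.25 μg/mL: ≤ 0.25 μg/mL — Susceptible
Colistin: 2 μg/mL is = 2 μg/mL — Intermediate
Tobramycin (128 μg/mL) ≥ 128 μg/mL ⇒ resistant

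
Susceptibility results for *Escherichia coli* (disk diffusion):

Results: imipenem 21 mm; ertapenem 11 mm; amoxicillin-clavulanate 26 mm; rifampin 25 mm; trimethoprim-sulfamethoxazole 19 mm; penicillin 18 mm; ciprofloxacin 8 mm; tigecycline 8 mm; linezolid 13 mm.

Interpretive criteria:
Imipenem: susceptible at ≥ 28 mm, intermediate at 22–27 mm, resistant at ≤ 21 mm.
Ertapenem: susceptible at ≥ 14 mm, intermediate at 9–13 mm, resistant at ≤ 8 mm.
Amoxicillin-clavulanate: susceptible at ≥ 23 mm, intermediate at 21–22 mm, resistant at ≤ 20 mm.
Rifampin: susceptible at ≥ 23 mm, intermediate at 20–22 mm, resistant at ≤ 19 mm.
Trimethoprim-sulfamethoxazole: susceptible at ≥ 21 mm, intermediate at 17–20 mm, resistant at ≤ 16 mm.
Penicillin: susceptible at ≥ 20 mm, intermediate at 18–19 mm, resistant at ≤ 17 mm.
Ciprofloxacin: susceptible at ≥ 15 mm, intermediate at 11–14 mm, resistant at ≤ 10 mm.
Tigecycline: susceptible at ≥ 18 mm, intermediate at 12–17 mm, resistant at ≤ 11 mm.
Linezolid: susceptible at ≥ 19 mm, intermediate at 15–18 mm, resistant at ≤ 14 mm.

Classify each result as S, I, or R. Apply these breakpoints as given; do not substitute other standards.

R, I, S, S, I, I, R, R, R

Imipenem (21 mm) ≤ 21 mm — Resistant
Ertapenem (11 mm) in 9–13 mm → I
Amoxicillin-clavulanate (26 mm) ≥ 23 mm — susceptible
Rifampin: 25 mm is ≥ 23 mm → susceptible
Trimethoprim-sulfamethoxazole 19 mm: in 17–20 mm → Intermediate
Penicillin (18 mm) in 18–19 mm ⇒ intermediate
Ciprofloxacin 8 mm: ≤ 10 mm → Resistant
Tigecycline 8 mm: ≤ 11 mm — Resistant
Linezolid: 13 mm is ≤ 14 mm ⇒ R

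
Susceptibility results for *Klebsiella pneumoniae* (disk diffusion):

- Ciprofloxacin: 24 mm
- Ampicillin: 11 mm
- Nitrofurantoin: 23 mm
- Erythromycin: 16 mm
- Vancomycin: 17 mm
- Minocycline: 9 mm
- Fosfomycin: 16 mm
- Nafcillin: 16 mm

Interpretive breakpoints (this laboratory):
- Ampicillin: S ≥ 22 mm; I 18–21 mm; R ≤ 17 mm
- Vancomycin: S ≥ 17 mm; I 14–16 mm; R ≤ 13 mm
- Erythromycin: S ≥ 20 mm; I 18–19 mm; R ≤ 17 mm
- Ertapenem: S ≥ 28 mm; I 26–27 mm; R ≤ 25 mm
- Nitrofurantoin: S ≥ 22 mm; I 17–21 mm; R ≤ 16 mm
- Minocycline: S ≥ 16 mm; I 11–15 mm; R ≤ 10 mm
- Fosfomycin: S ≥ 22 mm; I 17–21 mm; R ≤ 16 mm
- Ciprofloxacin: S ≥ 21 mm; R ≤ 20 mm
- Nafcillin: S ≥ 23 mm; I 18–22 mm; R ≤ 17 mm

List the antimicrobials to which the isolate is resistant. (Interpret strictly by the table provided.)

ampicillin, erythromycin, minocycline, fosfomycin, nafcillin

Ciprofloxacin: 24 mm is ≥ 21 mm → Susceptible
Ampicillin: 11 mm is ≤ 17 mm ⇒ R
Nitrofurantoin: 23 mm is ≥ 22 mm — S
Erythromycin (16 mm) ≤ 17 mm ⇒ resistant
Vancomycin 17 mm: ≥ 17 mm — susceptible
Minocycline: 9 mm is ≤ 10 mm ⇒ R
Fosfomycin: 16 mm is ≤ 16 mm — resistant
Nafcillin 16 mm: ≤ 17 mm — R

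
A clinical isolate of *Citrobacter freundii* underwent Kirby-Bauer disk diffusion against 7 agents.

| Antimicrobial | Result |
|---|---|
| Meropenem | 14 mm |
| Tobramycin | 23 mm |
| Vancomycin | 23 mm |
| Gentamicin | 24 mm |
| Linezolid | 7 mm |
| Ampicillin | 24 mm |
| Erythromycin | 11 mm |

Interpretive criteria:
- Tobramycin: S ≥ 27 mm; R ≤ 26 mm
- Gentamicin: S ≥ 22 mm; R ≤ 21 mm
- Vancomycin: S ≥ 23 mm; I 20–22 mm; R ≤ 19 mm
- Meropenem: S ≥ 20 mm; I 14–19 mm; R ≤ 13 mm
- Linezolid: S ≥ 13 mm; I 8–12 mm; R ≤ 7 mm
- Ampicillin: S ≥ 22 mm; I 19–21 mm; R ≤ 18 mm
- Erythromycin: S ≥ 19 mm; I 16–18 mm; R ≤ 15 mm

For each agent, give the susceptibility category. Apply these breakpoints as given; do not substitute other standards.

I, R, S, S, R, S, R

Meropenem 14 mm: in 14–19 mm — Intermediate
Tobramycin 23 mm: ≤ 26 mm ⇒ Resistant
Vancomycin (23 mm) ≥ 23 mm → S
Gentamicin: 24 mm is ≥ 22 mm → susceptible
Linezolid 7 mm: ≤ 7 mm → R
Ampicillin 24 mm: ≥ 22 mm — S
Erythromycin 11 mm: ≤ 15 mm — R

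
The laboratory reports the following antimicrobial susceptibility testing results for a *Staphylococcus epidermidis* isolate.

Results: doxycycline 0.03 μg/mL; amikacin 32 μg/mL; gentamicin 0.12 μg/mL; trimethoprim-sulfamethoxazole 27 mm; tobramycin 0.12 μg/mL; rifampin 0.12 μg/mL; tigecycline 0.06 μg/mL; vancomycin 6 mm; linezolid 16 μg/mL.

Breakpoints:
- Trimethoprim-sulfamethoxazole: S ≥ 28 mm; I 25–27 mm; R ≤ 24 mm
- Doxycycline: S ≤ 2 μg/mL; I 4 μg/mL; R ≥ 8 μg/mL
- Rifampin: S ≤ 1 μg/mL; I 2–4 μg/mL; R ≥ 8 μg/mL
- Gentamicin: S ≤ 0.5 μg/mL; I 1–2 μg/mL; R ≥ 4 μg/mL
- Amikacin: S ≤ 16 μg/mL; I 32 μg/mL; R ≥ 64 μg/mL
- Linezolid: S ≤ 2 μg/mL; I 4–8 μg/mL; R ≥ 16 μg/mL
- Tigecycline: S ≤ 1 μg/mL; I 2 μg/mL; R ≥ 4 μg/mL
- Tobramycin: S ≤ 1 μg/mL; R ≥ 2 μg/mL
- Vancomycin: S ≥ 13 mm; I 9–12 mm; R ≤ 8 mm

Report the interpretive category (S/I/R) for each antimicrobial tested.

S, I, S, I, S, S, S, R, R

Doxycycline 0.03 μg/mL: ≤ 2 μg/mL ⇒ S
Amikacin (32 μg/mL) = 32 μg/mL → Intermediate
Gentamicin: 0.12 μg/mL is ≤ 0.5 μg/mL ⇒ Susceptible
Trimethoprim-sulfamethoxazole 27 mm: in 25–27 mm ⇒ I
Tobramycin (0.12 μg/mL) ≤ 1 μg/mL ⇒ S
Rifampin: 0.12 μg/mL is ≤ 1 μg/mL — Susceptible
Tigecycline (0.06 μg/mL) ≤ 1 μg/mL ⇒ S
Vancomycin (6 mm) ≤ 8 mm ⇒ Resistant
Linezolid 16 μg/mL: ≥ 16 μg/mL → Resistant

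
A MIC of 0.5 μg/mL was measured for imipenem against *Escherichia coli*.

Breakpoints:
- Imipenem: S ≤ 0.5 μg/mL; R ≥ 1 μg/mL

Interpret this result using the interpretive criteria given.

S

Imipenem 0.5 μg/mL: ≤ 0.5 μg/mL → Susceptible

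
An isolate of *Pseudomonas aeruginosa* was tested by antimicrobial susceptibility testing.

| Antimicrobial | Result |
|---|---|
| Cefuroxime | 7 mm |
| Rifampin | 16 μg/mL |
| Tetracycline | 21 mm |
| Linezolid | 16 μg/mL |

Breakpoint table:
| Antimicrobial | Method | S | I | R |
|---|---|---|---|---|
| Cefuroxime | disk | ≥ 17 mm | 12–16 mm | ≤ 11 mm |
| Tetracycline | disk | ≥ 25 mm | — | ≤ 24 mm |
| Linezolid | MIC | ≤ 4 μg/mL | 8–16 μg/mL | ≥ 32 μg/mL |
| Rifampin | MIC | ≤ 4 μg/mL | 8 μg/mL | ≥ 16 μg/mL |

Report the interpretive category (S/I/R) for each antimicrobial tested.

R, R, R, I

Cefuroxime 7 mm: ≤ 11 mm → resistant
Rifampin: 16 μg/mL is ≥ 16 μg/mL ⇒ R
Tetracycline: 21 mm is ≤ 24 mm → Resistant
Linezolid 16 μg/mL: in 8–16 μg/mL ⇒ intermediate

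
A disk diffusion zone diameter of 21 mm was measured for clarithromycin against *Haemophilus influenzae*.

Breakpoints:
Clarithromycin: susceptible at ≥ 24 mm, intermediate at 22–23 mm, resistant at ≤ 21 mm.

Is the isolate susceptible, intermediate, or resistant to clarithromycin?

R

Clarithromycin (21 mm) ≤ 21 mm — R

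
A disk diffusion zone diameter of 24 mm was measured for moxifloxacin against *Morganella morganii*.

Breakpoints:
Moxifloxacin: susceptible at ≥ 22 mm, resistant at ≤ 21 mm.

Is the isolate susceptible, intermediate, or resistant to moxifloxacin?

Susceptible

Moxifloxacin: 24 mm is ≥ 22 mm → susceptible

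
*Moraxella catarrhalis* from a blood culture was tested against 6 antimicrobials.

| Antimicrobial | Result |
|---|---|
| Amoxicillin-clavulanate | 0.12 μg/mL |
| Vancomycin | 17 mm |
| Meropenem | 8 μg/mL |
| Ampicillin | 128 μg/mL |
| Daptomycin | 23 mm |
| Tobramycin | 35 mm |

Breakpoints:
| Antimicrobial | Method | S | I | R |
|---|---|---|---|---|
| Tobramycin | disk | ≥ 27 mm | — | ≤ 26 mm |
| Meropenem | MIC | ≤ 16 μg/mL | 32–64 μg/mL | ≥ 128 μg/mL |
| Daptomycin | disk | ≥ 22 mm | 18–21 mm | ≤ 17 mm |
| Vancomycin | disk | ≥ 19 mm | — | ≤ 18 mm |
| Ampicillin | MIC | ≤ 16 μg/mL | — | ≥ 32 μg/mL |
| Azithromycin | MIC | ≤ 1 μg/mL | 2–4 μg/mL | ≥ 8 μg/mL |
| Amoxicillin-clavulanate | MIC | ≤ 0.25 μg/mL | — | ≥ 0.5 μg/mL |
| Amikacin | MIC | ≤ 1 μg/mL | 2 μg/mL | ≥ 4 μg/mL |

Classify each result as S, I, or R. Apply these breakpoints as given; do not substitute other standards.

Amoxicillin-clavulanate: 0.12 μg/mL is ≤ 0.25 μg/mL → susceptible
Vancomycin 17 mm: ≤ 18 mm — resistant
Meropenem 8 μg/mL: ≤ 16 μg/mL → Susceptible
Ampicillin (128 μg/mL) ≥ 32 μg/mL → R
Daptomycin: 23 mm is ≥ 22 mm — Susceptible
Tobramycin (35 mm) ≥ 27 mm — Susceptible

S, R, S, R, S, S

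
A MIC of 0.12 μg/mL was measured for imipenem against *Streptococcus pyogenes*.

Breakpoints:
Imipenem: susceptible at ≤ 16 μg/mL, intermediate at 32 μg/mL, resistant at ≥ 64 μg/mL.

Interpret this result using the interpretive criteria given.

S

Imipenem 0.12 μg/mL: ≤ 16 μg/mL — Susceptible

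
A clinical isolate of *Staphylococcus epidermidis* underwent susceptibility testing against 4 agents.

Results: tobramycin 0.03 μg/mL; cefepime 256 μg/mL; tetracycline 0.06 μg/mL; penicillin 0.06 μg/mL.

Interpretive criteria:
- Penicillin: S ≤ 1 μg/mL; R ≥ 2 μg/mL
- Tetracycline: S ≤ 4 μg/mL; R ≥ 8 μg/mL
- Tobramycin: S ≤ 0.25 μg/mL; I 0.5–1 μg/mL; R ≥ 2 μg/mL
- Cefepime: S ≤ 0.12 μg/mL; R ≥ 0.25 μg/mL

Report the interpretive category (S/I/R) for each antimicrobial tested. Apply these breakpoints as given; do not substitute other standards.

Tobramycin: 0.03 μg/mL is ≤ 0.25 μg/mL ⇒ S
Cefepime 256 μg/mL: ≥ 0.25 μg/mL — resistant
Tetracycline: 0.06 μg/mL is ≤ 4 μg/mL — S
Penicillin 0.06 μg/mL: ≤ 1 μg/mL ⇒ susceptible

S, R, S, S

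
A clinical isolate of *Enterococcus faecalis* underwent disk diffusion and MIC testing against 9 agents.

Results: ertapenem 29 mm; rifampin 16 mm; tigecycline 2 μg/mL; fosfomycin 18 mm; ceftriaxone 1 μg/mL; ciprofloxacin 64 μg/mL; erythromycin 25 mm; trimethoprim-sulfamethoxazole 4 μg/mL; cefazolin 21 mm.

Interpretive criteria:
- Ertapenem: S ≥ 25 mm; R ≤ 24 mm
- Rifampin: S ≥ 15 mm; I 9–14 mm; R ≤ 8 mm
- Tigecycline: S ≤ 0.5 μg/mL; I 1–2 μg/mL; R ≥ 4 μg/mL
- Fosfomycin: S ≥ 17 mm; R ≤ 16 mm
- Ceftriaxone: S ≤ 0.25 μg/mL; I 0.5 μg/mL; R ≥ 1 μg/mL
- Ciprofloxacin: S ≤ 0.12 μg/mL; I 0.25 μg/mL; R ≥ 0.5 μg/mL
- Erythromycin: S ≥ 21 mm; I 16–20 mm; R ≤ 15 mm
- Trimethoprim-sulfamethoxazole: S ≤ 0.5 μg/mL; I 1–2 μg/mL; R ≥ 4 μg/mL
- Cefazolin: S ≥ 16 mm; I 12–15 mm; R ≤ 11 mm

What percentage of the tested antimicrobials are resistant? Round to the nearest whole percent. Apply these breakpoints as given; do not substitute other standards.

Ertapenem 29 mm: ≥ 25 mm ⇒ susceptible
Rifampin (16 mm) ≥ 15 mm → Susceptible
Tigecycline 2 μg/mL: in 1–2 μg/mL — intermediate
Fosfomycin 18 mm: ≥ 17 mm ⇒ S
Ceftriaxone: 1 μg/mL is ≥ 1 μg/mL → R
Ciprofloxacin 64 μg/mL: ≥ 0.5 μg/mL ⇒ resistant
Erythromycin (25 mm) ≥ 21 mm — Susceptible
Trimethoprim-sulfamethoxazole (4 μg/mL) ≥ 4 μg/mL → Resistant
Cefazolin (21 mm) ≥ 16 mm ⇒ S
Resistant: 3/9

33%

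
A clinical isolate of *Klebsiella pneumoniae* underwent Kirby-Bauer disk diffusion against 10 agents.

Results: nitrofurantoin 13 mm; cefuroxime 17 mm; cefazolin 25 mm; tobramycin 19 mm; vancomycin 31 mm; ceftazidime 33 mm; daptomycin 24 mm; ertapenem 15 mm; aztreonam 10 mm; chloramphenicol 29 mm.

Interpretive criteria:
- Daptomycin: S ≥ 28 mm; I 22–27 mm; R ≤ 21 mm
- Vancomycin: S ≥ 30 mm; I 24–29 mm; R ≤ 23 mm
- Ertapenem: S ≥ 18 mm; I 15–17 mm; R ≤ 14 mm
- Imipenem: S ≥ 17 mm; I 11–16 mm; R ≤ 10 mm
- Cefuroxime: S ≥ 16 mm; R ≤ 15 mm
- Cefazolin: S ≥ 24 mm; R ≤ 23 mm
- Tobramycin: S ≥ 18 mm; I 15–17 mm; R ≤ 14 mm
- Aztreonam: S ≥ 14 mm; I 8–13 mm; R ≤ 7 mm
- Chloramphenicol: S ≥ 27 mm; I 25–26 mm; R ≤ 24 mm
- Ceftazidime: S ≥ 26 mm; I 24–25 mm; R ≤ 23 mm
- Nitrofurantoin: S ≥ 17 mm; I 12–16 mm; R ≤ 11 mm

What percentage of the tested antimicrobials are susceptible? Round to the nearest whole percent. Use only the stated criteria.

60%

Nitrofurantoin: 13 mm is in 12–16 mm — Intermediate
Cefuroxime: 17 mm is ≥ 16 mm — susceptible
Cefazolin 25 mm: ≥ 24 mm — Susceptible
Tobramycin 19 mm: ≥ 18 mm — Susceptible
Vancomycin (31 mm) ≥ 30 mm → S
Ceftazidime 33 mm: ≥ 26 mm ⇒ susceptible
Daptomycin (24 mm) in 22–27 mm — I
Ertapenem (15 mm) in 15–17 mm → I
Aztreonam: 10 mm is in 8–13 mm ⇒ I
Chloramphenicol 29 mm: ≥ 27 mm — susceptible
Susceptible: 6/10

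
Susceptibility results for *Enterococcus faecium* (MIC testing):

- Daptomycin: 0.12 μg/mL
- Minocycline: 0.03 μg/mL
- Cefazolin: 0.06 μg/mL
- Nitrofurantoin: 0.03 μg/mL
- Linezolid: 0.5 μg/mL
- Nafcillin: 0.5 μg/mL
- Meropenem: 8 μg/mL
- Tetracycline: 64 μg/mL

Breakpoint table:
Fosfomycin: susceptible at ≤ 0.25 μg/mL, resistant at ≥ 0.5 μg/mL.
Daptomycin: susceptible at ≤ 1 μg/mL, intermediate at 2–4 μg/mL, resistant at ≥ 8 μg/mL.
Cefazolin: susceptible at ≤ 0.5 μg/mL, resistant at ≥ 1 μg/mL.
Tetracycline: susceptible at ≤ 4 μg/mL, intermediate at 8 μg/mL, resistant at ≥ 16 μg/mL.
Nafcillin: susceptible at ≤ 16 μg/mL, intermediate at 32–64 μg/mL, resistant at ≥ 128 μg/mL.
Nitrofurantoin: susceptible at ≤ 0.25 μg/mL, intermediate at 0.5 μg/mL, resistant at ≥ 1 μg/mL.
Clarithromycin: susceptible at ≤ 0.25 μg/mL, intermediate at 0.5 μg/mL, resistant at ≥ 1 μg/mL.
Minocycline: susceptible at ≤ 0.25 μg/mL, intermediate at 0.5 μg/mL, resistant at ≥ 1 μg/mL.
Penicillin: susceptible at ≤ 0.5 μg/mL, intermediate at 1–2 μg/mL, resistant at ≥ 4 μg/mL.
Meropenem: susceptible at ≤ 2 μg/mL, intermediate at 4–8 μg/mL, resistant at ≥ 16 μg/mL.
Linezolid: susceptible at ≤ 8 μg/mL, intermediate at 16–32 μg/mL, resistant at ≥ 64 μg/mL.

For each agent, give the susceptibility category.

S, S, S, S, S, S, I, R

Daptomycin: 0.12 μg/mL is ≤ 1 μg/mL ⇒ S
Minocycline (0.03 μg/mL) ≤ 0.25 μg/mL → S
Cefazolin 0.06 μg/mL: ≤ 0.5 μg/mL — Susceptible
Nitrofurantoin: 0.03 μg/mL is ≤ 0.25 μg/mL → susceptible
Linezolid: 0.5 μg/mL is ≤ 8 μg/mL — S
Nafcillin: 0.5 μg/mL is ≤ 16 μg/mL ⇒ susceptible
Meropenem 8 μg/mL: in 4–8 μg/mL ⇒ I
Tetracycline 64 μg/mL: ≥ 16 μg/mL — R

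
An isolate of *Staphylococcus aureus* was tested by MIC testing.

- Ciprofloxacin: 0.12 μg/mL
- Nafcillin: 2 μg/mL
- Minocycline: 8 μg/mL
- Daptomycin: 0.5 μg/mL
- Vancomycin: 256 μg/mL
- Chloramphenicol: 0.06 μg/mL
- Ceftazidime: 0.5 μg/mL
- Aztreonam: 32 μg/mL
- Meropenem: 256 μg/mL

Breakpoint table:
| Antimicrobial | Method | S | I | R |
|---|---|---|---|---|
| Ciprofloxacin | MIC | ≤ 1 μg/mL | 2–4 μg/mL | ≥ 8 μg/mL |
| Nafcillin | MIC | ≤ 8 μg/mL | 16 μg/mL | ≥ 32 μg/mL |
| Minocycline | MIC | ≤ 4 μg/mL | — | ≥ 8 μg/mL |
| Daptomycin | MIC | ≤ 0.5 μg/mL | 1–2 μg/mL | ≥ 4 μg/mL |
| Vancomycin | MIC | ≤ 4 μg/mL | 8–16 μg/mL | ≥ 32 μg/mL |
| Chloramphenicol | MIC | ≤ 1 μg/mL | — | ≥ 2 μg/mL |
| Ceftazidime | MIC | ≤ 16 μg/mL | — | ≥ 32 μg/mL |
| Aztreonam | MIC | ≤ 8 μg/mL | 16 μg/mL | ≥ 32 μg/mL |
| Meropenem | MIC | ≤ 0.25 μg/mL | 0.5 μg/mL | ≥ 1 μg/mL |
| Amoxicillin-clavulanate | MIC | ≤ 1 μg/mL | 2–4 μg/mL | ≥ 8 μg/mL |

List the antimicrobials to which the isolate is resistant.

Ciprofloxacin (0.12 μg/mL) ≤ 1 μg/mL ⇒ susceptible
Nafcillin: 2 μg/mL is ≤ 8 μg/mL — Susceptible
Minocycline (8 μg/mL) ≥ 8 μg/mL → R
Daptomycin (0.5 μg/mL) ≤ 0.5 μg/mL ⇒ susceptible
Vancomycin 256 μg/mL: ≥ 32 μg/mL → Resistant
Chloramphenicol 0.06 μg/mL: ≤ 1 μg/mL → Susceptible
Ceftazidime 0.5 μg/mL: ≤ 16 μg/mL → Susceptible
Aztreonam (32 μg/mL) ≥ 32 μg/mL → resistant
Meropenem 256 μg/mL: ≥ 1 μg/mL → R

minocycline, vancomycin, aztreonam, meropenem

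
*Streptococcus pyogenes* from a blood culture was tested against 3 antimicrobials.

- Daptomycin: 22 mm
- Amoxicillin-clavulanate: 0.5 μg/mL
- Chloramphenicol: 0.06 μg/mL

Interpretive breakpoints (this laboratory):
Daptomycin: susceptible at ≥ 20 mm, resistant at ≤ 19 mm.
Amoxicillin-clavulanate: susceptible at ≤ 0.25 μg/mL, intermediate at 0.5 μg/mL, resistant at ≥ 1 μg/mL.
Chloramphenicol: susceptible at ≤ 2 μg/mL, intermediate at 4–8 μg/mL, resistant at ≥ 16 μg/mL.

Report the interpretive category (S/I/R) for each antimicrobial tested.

S, I, S

Daptomycin (22 mm) ≥ 20 mm ⇒ susceptible
Amoxicillin-clavulanate: 0.5 μg/mL is = 0.5 μg/mL ⇒ intermediate
Chloramphenicol 0.06 μg/mL: ≤ 2 μg/mL → S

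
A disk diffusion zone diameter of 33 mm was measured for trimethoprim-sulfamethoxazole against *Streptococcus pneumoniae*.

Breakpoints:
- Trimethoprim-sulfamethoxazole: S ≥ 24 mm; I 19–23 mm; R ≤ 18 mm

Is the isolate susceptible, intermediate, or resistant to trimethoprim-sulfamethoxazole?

Trimethoprim-sulfamethoxazole: 33 mm is ≥ 24 mm ⇒ S

Susceptible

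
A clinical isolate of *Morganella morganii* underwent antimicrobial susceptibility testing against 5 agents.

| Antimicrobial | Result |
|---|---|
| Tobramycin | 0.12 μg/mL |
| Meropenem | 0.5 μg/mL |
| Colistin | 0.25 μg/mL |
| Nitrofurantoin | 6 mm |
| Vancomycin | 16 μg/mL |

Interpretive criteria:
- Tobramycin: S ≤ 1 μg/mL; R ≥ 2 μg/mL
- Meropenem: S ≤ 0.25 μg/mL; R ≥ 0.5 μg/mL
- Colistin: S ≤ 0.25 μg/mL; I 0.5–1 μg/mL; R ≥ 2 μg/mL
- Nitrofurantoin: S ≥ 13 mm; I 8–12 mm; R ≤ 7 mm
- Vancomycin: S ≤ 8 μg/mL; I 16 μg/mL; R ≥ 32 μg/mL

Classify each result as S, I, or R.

S, R, S, R, I

Tobramycin (0.12 μg/mL) ≤ 1 μg/mL ⇒ susceptible
Meropenem 0.5 μg/mL: ≥ 0.5 μg/mL ⇒ R
Colistin 0.25 μg/mL: ≤ 0.25 μg/mL → Susceptible
Nitrofurantoin 6 mm: ≤ 7 mm — resistant
Vancomycin (16 μg/mL) = 16 μg/mL → intermediate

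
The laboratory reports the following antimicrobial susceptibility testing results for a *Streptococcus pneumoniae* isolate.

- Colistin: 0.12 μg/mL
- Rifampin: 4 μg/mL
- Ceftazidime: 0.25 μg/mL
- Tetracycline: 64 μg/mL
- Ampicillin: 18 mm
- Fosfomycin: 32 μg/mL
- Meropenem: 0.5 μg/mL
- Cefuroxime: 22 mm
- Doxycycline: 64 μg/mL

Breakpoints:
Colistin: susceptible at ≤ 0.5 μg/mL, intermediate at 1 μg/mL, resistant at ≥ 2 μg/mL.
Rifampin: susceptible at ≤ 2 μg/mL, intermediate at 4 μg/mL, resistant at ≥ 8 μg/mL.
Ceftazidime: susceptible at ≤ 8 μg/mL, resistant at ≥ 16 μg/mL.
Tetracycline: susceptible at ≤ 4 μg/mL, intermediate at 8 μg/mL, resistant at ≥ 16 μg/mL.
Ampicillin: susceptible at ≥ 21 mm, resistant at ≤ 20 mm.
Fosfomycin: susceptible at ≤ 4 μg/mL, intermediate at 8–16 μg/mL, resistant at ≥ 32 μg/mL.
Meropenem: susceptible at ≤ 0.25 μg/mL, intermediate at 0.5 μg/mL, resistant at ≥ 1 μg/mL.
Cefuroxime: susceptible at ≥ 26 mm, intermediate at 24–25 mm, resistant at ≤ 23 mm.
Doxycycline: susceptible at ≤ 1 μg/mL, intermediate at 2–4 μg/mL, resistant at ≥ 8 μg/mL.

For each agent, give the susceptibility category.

S, I, S, R, R, R, I, R, R

Colistin (0.12 μg/mL) ≤ 0.5 μg/mL — S
Rifampin: 4 μg/mL is = 4 μg/mL → I
Ceftazidime: 0.25 μg/mL is ≤ 8 μg/mL → S
Tetracycline 64 μg/mL: ≥ 16 μg/mL ⇒ R
Ampicillin (18 mm) ≤ 20 mm → resistant
Fosfomycin 32 μg/mL: ≥ 32 μg/mL — R
Meropenem 0.5 μg/mL: = 0.5 μg/mL → I
Cefuroxime (22 mm) ≤ 23 mm → R
Doxycycline (64 μg/mL) ≥ 8 μg/mL — resistant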